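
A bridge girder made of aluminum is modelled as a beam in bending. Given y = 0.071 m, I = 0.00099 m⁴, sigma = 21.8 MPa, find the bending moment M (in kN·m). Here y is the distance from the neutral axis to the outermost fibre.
Model: a beam in bending, so sigma = (M·y) / I.
Solve for M: M = (sigma·I) / y.
Convert to SI units:
  sigma = 21.8 MPa = 2.18 × 10⁷ Pa
Substitute:
  M = ((2.18 × 10⁷) × 0.00099) / 0.071
  M = 304000 N·m
Convert: M = 304000 N·m = 304 kN·m
Final answer: M = 304 kN·m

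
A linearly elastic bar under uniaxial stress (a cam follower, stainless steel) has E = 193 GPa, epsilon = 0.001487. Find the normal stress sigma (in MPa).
Model: a linearly elastic bar under uniaxial stress, so sigma = E·epsilon.
Convert to SI units:
  E = 193 GPa = 1.93 × 10¹¹ Pa
Substitute:
  sigma = (1.93 × 10¹¹) × 0.001487
  sigma = 2.87 × 10⁸ Pa
Convert: sigma = 2.87 × 10⁸ Pa = 287 MPa
Final answer: sigma = 287 MPa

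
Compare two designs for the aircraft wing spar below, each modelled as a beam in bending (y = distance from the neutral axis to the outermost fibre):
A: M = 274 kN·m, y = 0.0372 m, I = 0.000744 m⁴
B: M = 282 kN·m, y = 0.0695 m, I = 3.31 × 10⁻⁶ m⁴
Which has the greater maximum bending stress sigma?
Model: a beam in bending (y = distance from the neutral axis to the outermost fibre), so sigma = (M·y) / I (SI units).
  A: sigma = (274000 × 0.0372) / 0.000744 = 1.37 × 10⁷ Pa = 13.7 MPa
  B: sigma = (282000 × 0.0695) / (3.31 × 10⁻⁶) = 5.921 × 10⁹ Pa = 5921 MPa
5921 MPa > 13.7 MPa, so B is larger.
Final answer: B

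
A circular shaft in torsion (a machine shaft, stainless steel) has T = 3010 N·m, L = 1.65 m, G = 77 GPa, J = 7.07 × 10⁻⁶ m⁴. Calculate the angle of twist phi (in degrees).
Model: a circular shaft in torsion, so phi = (T·L) / (G·J).
Convert to SI units:
  G = 77 GPa = 7.7 × 10¹⁰ Pa
Substitute:
  phi = (3010 × 1.65) / ((7.7 × 10¹⁰) × (7.07 × 10⁻⁶))
  phi = 0.009123 rad
Convert to degrees: phi = 0.009123 × 180/π = 0.5227°
Final answer: phi = 0.5227°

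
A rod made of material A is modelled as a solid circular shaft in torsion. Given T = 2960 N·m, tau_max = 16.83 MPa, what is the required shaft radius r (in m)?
Model: a solid circular shaft in torsion, so tau_max = (2·T) / (π·r^3).
Solve for r: r = ((2·T) / (π·tau_max))^(1/3).
Convert to SI units:
  tau_max = 16.83 MPa = 1.683 × 10⁷ Pa
Substitute:
  r = ((2 × 2960) / (π × (1.683 × 10⁷)))^(1/3)
  r = 0.0482 m
Final answer: r = 0.0482 m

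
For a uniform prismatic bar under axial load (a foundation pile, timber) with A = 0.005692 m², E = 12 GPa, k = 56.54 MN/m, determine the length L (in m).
Model: a uniform prismatic bar under axial load, so k = (A·E) / L.
Solve for L: L = (A·E) / k.
Convert to SI units:
  E = 12 GPa = 1.2 × 10¹⁰ Pa
  k = 56.54 MN/m = 5.654 × 10⁷ N/m
Substitute:
  L = (0.005692 × (1.2 × 10¹⁰)) / (5.654 × 10⁷)
  L = 1.208 m
Final answer: L = 1.208 m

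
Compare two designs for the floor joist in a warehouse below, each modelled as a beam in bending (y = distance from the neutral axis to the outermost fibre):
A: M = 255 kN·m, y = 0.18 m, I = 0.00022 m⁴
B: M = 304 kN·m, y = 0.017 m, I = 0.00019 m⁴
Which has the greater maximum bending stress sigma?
Model: a beam in bending (y = distance from the neutral axis to the outermost fibre), so sigma = (M·y) / I (SI units).
  A: sigma = (255000 × 0.18) / 0.00022 = 2.086 × 10⁸ Pa = 208.6 MPa
  B: sigma = (304000 × 0.017) / 0.00019 = 2.72 × 10⁷ Pa = 27.2 MPa
208.6 MPa > 27.2 MPa, so A is larger.
Final answer: A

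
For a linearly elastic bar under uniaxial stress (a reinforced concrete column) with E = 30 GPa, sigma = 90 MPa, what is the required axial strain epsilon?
Model: a linearly elastic bar under uniaxial stress, so sigma = E·epsilon.
Solve for epsilon: epsilon = sigma / E.
Convert to SI units:
  E = 30 GPa = 3 × 10¹⁰ Pa
  sigma = 90 MPa = 9 × 10⁷ Pa
Substitute:
  epsilon = (9 × 10⁷) / (3 × 10¹⁰)
  epsilon = 0.003
Final answer: epsilon = 0.003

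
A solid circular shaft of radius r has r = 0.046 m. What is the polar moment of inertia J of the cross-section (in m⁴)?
Model: a solid circular shaft of radius r, so J = (π·r^4) / 2.
Substitute:
  J = (π × 0.046^4) / 2
  J = 7.033 × 10⁻⁶ m⁴
Final answer: J = 7.033 × 10⁻⁶ m⁴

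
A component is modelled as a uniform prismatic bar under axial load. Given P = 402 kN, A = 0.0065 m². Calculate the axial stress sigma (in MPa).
Model: a uniform prismatic bar under axial load, so sigma = P / A.
Convert to SI units:
  P = 402 kN = 402000 N
Substitute:
  sigma = 402000 / 0.0065
  sigma = 6.185 × 10⁷ Pa
Convert: sigma = 6.185 × 10⁷ Pa = 61.85 MPa
Final answer: sigma = 61.85 MPa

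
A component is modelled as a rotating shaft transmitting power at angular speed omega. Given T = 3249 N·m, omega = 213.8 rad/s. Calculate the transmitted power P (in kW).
Model: a rotating shaft transmitting power at angular speed omega, so P = T·omega.
Substitute:
  P = 3249 × 213.8
  P = 694600 W
Convert: P = 694600 W = 694.6 kW
Final answer: P = 694.6 kW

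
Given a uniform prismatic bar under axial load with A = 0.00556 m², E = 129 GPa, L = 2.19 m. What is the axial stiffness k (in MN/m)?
Model: a uniform prismatic bar under axial load, so k = (A·E) / L.
Convert to SI units:
  E = 129 GPa = 1.29 × 10¹¹ Pa
Substitute:
  k = (0.00556 × (1.29 × 10¹¹)) / 2.19
  k = 3.275 × 10⁸ N/m
Convert: k = 3.275 × 10⁸ N/m = 327.5 MN/m
Final answer: k = 327.5 MN/m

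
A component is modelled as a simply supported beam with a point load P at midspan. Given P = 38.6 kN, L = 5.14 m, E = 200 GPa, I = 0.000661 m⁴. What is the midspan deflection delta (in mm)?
Model: a simply supported beam with a point load P at midspan, so delta = (P·L^3) / (48·E·I).
Convert to SI units:
  P = 38.6 kN = 38600 N
  E = 200 GPa = 2 × 10¹¹ Pa
Substitute:
  delta = (38600 × 5.14^3) / (48 × (2 × 10¹¹) × 0.000661)
  delta = 0.000826 m
Convert: delta = 0.000826 m = 0.826 mm
Final answer: delta = 0.826 mm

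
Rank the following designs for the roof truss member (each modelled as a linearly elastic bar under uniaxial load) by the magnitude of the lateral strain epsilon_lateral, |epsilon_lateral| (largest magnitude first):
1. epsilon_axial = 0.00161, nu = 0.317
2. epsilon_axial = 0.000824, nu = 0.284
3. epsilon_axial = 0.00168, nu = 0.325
Model: a linearly elastic bar under uniaxial load, so epsilon_lateral = -nu·epsilon_axial (SI units).
  Case 1: epsilon_lateral = -(0.317 × 0.00161) = -0.0005104
  Case 2: epsilon_lateral = -(0.284 × 0.000824) = -0.000234
  Case 3: epsilon_lateral = -(0.325 × 0.00168) = -0.000546
Ordering by |epsilon_lateral|: 0.000546 (case 3) > 0.0005104 (case 1) > 0.000234 (case 2)
Final answer: 3, 1, 2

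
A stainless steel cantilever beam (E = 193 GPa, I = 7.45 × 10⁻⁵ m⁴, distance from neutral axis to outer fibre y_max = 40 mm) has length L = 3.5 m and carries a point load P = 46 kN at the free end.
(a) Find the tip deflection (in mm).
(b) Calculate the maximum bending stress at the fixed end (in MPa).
(a) Tip deflection of a cantilever with an end point load: δ = P·L^3 / (3·E·I). Convert P = 46 kN = 46000 N, E = 193 GPa = 1.93 × 10¹¹ Pa.
  δ = (46000 × 3.5^3) / (3 × (1.93 × 10¹¹) × (7.45 × 10⁻⁵)) = 0.04572 m = 45.72 mm
(b) Maximum bending moment at the fixed end: M = P·L = 46000 × 3.5 = 161000 N·m. Convert y_max = 40 mm = 0.04 m.
  σ = M·y_max / I = (161000 × 0.04) / (7.45 × 10⁻⁵) = 8.644 × 10⁷ Pa = 86.44 MPa
Final answer: (a) δ = 45.72 mm, (b) σ = 86.44 MPa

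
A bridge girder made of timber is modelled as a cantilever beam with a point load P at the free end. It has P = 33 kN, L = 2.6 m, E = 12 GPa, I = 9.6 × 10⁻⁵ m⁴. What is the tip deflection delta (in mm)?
Model: a cantilever beam with a point load P at the free end, so delta = (P·L^3) / (3·E·I).
Convert to SI units:
  P = 33 kN = 33000 N
  E = 12 GPa = 1.2 × 10¹⁰ Pa
Substitute:
  delta = (33000 × 2.6^3) / (3 × (1.2 × 10¹⁰) × (9.6 × 10⁻⁵))
  delta = 0.1678 m
Convert: delta = 0.1678 m = 167.8 mm
Final answer: delta = 167.8 mm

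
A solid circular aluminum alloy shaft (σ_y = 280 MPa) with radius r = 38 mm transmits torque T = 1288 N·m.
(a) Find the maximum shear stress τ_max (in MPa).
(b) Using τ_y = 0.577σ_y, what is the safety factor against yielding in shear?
(a) For a solid circular shaft, τ_max = T·r/J with J = π·r^4/2, i.e. τ_max = 2·T / (π·r^3). Convert r = 38 mm = 0.038 m.
  τ_max = (2 × 1288) / (π × 0.038^3) = 1.494 × 10⁷ Pa = 14.94 MPa
(b) τ_y = 0.577 × 280 = 161.56 MPa
  SF = τ_y/τ_max = 161.56 / 14.94 = 10.81
Final answer: (a) τ_max = 14.94 MPa, (b) SF = 10.81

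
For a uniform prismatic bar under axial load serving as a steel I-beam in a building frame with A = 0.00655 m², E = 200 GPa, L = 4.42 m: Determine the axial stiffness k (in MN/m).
Model: a uniform prismatic bar under axial load, so k = (A·E) / L.
Convert to SI units:
  E = 200 GPa = 2 × 10¹¹ Pa
Substitute:
  k = (0.00655 × (2 × 10¹¹)) / 4.42
  k = 2.964 × 10⁸ N/m
Convert: k = 2.964 × 10⁸ N/m = 296.4 MN/m
Final answer: k = 296.4 MN/m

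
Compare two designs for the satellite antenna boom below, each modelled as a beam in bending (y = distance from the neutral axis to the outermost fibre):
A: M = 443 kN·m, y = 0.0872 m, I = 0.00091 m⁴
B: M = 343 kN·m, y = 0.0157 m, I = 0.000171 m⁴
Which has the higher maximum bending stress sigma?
Model: a beam in bending (y = distance from the neutral axis to the outermost fibre), so sigma = (M·y) / I (SI units).
  A: sigma = (443000 × 0.0872) / 0.00091 = 4.245 × 10⁷ Pa = 42.45 MPa
  B: sigma = (343000 × 0.0157) / 0.000171 = 3.149 × 10⁷ Pa = 31.49 MPa
42.45 MPa > 31.49 MPa, so A is larger.
Final answer: A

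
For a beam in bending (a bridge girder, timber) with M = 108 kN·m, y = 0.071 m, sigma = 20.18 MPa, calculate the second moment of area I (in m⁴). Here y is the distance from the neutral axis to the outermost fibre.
Model: a beam in bending, so sigma = (M·y) / I.
Solve for I: I = (M·y) / sigma.
Convert to SI units:
  M = 108 kN·m = 108000 N·m
  sigma = 20.18 MPa = 2.018 × 10⁷ Pa
Substitute:
  I = (108000 × 0.071) / (2.018 × 10⁷)
  I = 0.00038 m⁴
Final answer: I = 0.00038 m⁴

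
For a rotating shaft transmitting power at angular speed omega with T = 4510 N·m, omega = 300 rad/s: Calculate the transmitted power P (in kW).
Model: a rotating shaft transmitting power at angular speed omega, so P = T·omega.
Substitute:
  P = 4510 × 300
  P = 1.353 × 10⁶ W
Convert: P = 1.353 × 10⁶ W = 1353 kW
Final answer: P = 1353 kW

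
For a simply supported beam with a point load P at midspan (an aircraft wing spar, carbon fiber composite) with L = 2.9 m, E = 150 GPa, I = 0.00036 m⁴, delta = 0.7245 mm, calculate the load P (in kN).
Model: a simply supported beam with a point load P at midspan, so delta = (P·L^3) / (48·E·I).
Solve for P: P = (48·delta·E·I) / L^3.
Convert to SI units:
  E = 150 GPa = 1.5 × 10¹¹ Pa
  delta = 0.7245 mm = 0.0007245 m
Substitute:
  P = (48 × 0.0007245 × (1.5 × 10¹¹) × 0.00036) / 2.9^3
  P = 77000 N
Convert: P = 77000 N = 77 kN
Final answer: P = 77 kN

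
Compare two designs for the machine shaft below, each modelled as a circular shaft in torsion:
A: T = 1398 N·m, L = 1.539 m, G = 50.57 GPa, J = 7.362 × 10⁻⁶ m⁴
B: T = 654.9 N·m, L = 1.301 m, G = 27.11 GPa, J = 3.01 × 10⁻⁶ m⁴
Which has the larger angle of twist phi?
Model: a circular shaft in torsion, so phi = (T·L) / (G·J) (SI units).
  A: phi = (1398 × 1.539) / ((5.057 × 10¹⁰) × (7.362 × 10⁻⁶)) = 0.005779 rad = 0.3311°
  B: phi = (654.9 × 1.301) / ((2.711 × 10¹⁰) × (3.01 × 10⁻⁶)) = 0.01044 rad = 0.5982°
0.5982° > 0.3311°, so B is larger.
Final answer: B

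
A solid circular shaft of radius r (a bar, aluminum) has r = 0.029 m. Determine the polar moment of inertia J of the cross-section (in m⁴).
Model: a solid circular shaft of radius r, so J = (π·r^4) / 2.
Substitute:
  J = (π × 0.029^4) / 2
  J = 1.111 × 10⁻⁶ m⁴
Final answer: J = 1.111 × 10⁻⁶ m⁴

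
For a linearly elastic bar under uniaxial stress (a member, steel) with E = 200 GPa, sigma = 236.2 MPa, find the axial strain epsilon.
Model: a linearly elastic bar under uniaxial stress, so sigma = E·epsilon.
Solve for epsilon: epsilon = sigma / E.
Convert to SI units:
  E = 200 GPa = 2 × 10¹¹ Pa
  sigma = 236.2 MPa = 2.362 × 10⁸ Pa
Substitute:
  epsilon = (2.362 × 10⁸) / (2 × 10¹¹)
  epsilon = 0.001181
Final answer: epsilon = 0.001181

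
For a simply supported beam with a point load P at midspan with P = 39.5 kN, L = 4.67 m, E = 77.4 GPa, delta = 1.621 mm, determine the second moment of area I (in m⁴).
Model: a simply supported beam with a point load P at midspan, so delta = (P·L^3) / (48·E·I).
Solve for I: I = (P·L^3) / (48·delta·E).
Convert to SI units:
  P = 39.5 kN = 39500 N
  E = 77.4 GPa = 7.74 × 10¹⁰ Pa
  delta = 1.621 mm = 0.001621 m
Substitute:
  I = (39500 × 4.67^3) / (48 × 0.001621 × (7.74 × 10¹⁰))
  I = 0.000668 m⁴
Final answer: I = 0.000668 m⁴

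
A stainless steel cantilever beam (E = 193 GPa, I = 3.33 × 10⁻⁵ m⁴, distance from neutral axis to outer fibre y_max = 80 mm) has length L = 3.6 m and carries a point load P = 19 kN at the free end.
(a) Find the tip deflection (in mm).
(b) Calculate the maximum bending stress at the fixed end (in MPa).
(a) Tip deflection of a cantilever with an end point load: δ = P·L^3 / (3·E·I). Convert P = 19 kN = 19000 N, E = 193 GPa = 1.93 × 10¹¹ Pa.
  δ = (19000 × 3.6^3) / (3 × (1.93 × 10¹¹) × (3.33 × 10⁻⁵)) = 0.04598 m = 45.98 mm
(b) Maximum bending moment at the fixed end: M = P·L = 19000 × 3.6 = 68400 N·m. Convert y_max = 80 mm = 0.08 m.
  σ = M·y_max / I = (68400 × 0.08) / (3.33 × 10⁻⁵) = 1.643 × 10⁸ Pa = 164.3 MPa
Final answer: (a) δ = 45.98 mm, (b) σ = 164.3 MPa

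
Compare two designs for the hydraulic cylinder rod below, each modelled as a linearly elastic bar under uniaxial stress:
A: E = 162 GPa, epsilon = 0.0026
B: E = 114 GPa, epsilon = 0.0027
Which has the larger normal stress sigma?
Model: a linearly elastic bar under uniaxial stress, so sigma = E·epsilon (SI units).
  A: sigma = (1.62 × 10¹¹) × 0.0026 = 4.212 × 10⁸ Pa = 421.2 MPa
  B: sigma = (1.14 × 10¹¹) × 0.0027 = 3.078 × 10⁸ Pa = 307.8 MPa
421.2 MPa > 307.8 MPa, so A is larger.
Final answer: A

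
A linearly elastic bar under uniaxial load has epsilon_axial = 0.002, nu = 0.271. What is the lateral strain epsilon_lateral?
Model: a linearly elastic bar under uniaxial load, so epsilon_lateral = -nu·epsilon_axial.
Substitute:
  epsilon_lateral = -(0.271 × 0.002)
  epsilon_lateral = -0.000542
Final answer: epsilon_lateral = -0.000542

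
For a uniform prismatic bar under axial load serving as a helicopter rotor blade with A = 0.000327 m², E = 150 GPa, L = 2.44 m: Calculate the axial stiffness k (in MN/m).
Model: a uniform prismatic bar under axial load, so k = (A·E) / L.
Convert to SI units:
  E = 150 GPa = 1.5 × 10¹¹ Pa
Substitute:
  k = (0.000327 × (1.5 × 10¹¹)) / 2.44
  k = 2.01 × 10⁷ N/m
Convert: k = 2.01 × 10⁷ N/m = 20.1 MN/m
Final answer: k = 20.1 MN/m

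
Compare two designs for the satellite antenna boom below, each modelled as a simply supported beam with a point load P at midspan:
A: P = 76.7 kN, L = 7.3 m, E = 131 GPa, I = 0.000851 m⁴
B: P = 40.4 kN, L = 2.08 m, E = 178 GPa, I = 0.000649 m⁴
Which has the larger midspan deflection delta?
Model: a simply supported beam with a point load P at midspan, so delta = (P·L^3) / (48·E·I) (SI units).
  A: delta = (76700 × 7.3^3) / (48 × (1.31 × 10¹¹) × 0.000851) = 0.005576 m = 5.576 mm
  B: delta = (40400 × 2.08^3) / (48 × (1.78 × 10¹¹) × 0.000649) = 6.556 × 10⁻⁵ m = 0.06556 mm
5.576 mm > 0.06556 mm, so A is larger.
Final answer: A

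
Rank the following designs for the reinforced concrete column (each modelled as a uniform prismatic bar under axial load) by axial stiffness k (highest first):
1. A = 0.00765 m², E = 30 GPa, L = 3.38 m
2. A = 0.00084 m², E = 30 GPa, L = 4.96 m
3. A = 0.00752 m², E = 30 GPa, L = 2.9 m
Model: a uniform prismatic bar under axial load, so k = (A·E) / L (SI units).
  Case 1: k = (0.00765 × (3 × 10¹⁰)) / 3.38 = 6.79 × 10⁷ N/m = 67.9 MN/m
  Case 2: k = (0.00084 × (3 × 10¹⁰)) / 4.96 = 5.081 × 10⁶ N/m = 5.081 MN/m
  Case 3: k = (0.00752 × (3 × 10¹⁰)) / 2.9 = 7.779 × 10⁷ N/m = 77.79 MN/m
Ordering: 77.79 MN/m (case 3) > 67.9 MN/m (case 1) > 5.081 MN/m (case 2)
Final answer: 3, 1, 2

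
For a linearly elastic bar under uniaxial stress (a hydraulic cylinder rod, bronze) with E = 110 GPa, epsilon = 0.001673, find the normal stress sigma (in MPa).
Model: a linearly elastic bar under uniaxial stress, so epsilon = sigma / E.
Solve for sigma: sigma = epsilon·E.
Convert to SI units:
  E = 110 GPa = 1.1 × 10¹¹ Pa
Substitute:
  sigma = 0.001673 × (1.1 × 10¹¹)
  sigma = 1.84 × 10⁸ Pa
Convert: sigma = 1.84 × 10⁸ Pa = 184 MPa
Final answer: sigma = 184 MPa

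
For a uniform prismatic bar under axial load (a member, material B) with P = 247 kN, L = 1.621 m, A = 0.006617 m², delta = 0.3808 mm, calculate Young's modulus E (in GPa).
Model: a uniform prismatic bar under axial load, so delta = (P·L) / (A·E).
Solve for E: E = (P·L) / (delta·A).
Convert to SI units:
  P = 247 kN = 247000 N
  delta = 0.3808 mm = 0.0003808 m
Substitute:
  E = (247000 × 1.621) / (0.0003808 × 0.006617)
  E = 1.589 × 10¹¹ Pa
Convert: E = 1.589 × 10¹¹ Pa = 158.9 GPa
Final answer: E = 158.9 GPa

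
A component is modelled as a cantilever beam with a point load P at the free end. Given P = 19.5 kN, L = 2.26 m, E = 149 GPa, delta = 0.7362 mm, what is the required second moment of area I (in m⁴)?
Model: a cantilever beam with a point load P at the free end, so delta = (P·L^3) / (3·E·I).
Solve for I: I = (P·L^3) / (3·delta·E).
Convert to SI units:
  P = 19.5 kN = 19500 N
  E = 149 GPa = 1.49 × 10¹¹ Pa
  delta = 0.7362 mm = 0.0007362 m
Substitute:
  I = (19500 × 2.26^3) / (3 × 0.0007362 × (1.49 × 10¹¹))
  I = 0.000684 m⁴
Final answer: I = 0.000684 m⁴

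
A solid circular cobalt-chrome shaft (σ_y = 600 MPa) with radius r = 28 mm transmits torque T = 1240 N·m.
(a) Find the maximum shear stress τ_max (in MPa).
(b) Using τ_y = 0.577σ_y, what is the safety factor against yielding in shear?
(a) For a solid circular shaft, τ_max = T·r/J with J = π·r^4/2, i.e. τ_max = 2·T / (π·r^3). Convert r = 28 mm = 0.028 m.
  τ_max = (2 × 1240) / (π × 0.028^3) = 3.596 × 10⁷ Pa = 35.96 MPa
(b) τ_y = 0.577 × 600 = 346.2 MPa
  SF = τ_y/τ_max = 346.2 / 35.96 = 9.627
Final answer: (a) τ_max = 35.96 MPa, (b) SF = 9.627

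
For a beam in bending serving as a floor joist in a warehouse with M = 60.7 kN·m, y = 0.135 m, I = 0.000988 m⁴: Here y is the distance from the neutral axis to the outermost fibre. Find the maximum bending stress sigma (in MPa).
Model: a beam in bending, so sigma = (M·y) / I.
Convert to SI units:
  M = 60.7 kN·m = 60700 N·m
Substitute:
  sigma = (60700 × 0.135) / 0.000988
  sigma = 8.294 × 10⁶ Pa
Convert: sigma = 8.294 × 10⁶ Pa = 8.294 MPa
Final answer: sigma = 8.294 MPa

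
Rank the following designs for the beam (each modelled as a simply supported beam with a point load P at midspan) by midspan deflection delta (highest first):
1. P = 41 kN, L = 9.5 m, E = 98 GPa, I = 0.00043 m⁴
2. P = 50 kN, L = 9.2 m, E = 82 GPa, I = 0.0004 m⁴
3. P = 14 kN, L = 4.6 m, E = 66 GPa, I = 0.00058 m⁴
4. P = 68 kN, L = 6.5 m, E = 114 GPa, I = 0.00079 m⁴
Model: a simply supported beam with a point load P at midspan, so delta = (P·L^3) / (48·E·I) (SI units).
  Case 1: delta = (41000 × 9.5^3) / (48 × (9.8 × 10¹⁰) × 0.00043) = 0.01738 m = 17.38 mm
  Case 2: delta = (50000 × 9.2^3) / (48 × (8.2 × 10¹⁰) × 0.0004) = 0.02473 m = 24.73 mm
  Case 3: delta = (14000 × 4.6^3) / (48 × (6.6 × 10¹⁰) × 0.00058) = 0.0007416 m = 0.7416 mm
  Case 4: delta = (68000 × 6.5^3) / (48 × (1.14 × 10¹¹) × 0.00079) = 0.00432 m = 4.32 mm
Ordering: 24.73 mm (case 2) > 17.38 mm (case 1) > 4.32 mm (case 4) > 0.7416 mm (case 3)
Final answer: 2, 1, 4, 3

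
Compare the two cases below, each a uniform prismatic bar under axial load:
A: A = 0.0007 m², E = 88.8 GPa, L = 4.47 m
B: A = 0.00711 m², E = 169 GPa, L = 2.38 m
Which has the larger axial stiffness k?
Model: a uniform prismatic bar under axial load, so k = (A·E) / L (SI units).
  A: k = (0.0007 × (8.88 × 10¹⁰)) / 4.47 = 1.391 × 10⁷ N/m = 13.91 MN/m
  B: k = (0.00711 × (1.69 × 10¹¹)) / 2.38 = 5.049 × 10⁸ N/m = 504.9 MN/m
504.9 MN/m > 13.91 MN/m, so B is larger.
Final answer: B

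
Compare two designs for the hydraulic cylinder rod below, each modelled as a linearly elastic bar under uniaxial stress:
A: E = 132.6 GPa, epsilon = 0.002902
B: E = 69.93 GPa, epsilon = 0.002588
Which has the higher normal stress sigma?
Model: a linearly elastic bar under uniaxial stress, so sigma = E·epsilon (SI units).
  A: sigma = (1.326 × 10¹¹) × 0.002902 = 3.848 × 10⁸ Pa = 384.8 MPa
  B: sigma = (6.993 × 10¹⁰) × 0.002588 = 1.81 × 10⁸ Pa = 181 MPa
384.8 MPa > 181 MPa, so A is larger.
Final answer: A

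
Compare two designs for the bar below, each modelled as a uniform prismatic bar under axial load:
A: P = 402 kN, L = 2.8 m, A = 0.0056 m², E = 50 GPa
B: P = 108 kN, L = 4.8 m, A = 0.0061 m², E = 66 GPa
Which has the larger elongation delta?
Model: a uniform prismatic bar under axial load, so delta = (P·L) / (A·E) (SI units).
  A: delta = (402000 × 2.8) / (0.0056 × (5 × 10¹⁰)) = 0.00402 m = 4.02 mm
  B: delta = (108000 × 4.8) / (0.0061 × (6.6 × 10¹⁰)) = 0.001288 m = 1.288 mm
4.02 mm > 1.288 mm, so A is larger.
Final answer: A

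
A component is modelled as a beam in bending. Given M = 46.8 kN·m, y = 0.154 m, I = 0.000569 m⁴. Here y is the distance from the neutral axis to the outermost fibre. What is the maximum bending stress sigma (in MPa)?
Model: a beam in bending, so sigma = (M·y) / I.
Convert to SI units:
  M = 46.8 kN·m = 46800 N·m
Substitute:
  sigma = (46800 × 0.154) / 0.000569
  sigma = 1.267 × 10⁷ Pa
Convert: sigma = 1.267 × 10⁷ Pa = 12.67 MPa
Final answer: sigma = 12.67 MPa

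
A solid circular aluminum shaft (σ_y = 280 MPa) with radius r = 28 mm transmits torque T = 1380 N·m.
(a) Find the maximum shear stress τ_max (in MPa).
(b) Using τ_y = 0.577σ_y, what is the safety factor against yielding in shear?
(a) For a solid circular shaft, τ_max = T·r/J with J = π·r^4/2, i.e. τ_max = 2·T / (π·r^3). Convert r = 28 mm = 0.028 m.
  τ_max = (2 × 1380) / (π × 0.028^3) = 4.002 × 10⁷ Pa = 40.02 MPa
(b) τ_y = 0.577 × 280 = 161.56 MPa
  SF = τ_y/τ_max = 161.56 / 40.02 = 4.037
Final answer: (a) τ_max = 40.02 MPa, (b) SF = 4.037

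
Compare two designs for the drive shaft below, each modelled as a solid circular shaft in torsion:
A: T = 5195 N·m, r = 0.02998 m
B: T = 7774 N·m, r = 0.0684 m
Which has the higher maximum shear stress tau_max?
Model: a solid circular shaft in torsion, so tau_max = (2·T) / (π·r^3) (SI units).
  A: tau_max = (2 × 5195) / (π × 0.02998^3) = 1.227 × 10⁸ Pa = 122.7 MPa
  B: tau_max = (2 × 7774) / (π × 0.0684^3) = 1.547 × 10⁷ Pa = 15.47 MPa
122.7 MPa > 15.47 MPa, so A is larger.
Final answer: A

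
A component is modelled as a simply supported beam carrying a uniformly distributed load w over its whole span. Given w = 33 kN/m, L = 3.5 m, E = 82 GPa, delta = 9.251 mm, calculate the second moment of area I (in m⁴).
Model: a simply supported beam carrying a uniformly distributed load w over its whole span, so delta = (5·w·L^4) / (384·E·I).
Solve for I: I = (5·w·L^4) / (384·delta·E).
Convert to SI units:
  w = 33 kN/m = 33000 N/m
  E = 82 GPa = 8.2 × 10¹⁰ Pa
  delta = 9.251 mm = 0.009251 m
Substitute:
  I = (5 × 33000 × 3.5^4) / (384 × 0.009251 × (8.2 × 10¹⁰))
  I = 8.5 × 10⁻⁵ m⁴
Final answer: I = 8.5 × 10⁻⁵ m⁴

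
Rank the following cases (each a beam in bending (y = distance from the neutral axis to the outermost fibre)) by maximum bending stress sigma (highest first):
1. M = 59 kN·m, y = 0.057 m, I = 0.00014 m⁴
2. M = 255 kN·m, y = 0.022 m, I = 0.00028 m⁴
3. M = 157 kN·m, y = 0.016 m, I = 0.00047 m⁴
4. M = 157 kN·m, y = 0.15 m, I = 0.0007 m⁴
Model: a beam in bending (y = distance from the neutral axis to the outermost fibre), so sigma = (M·y) / I (SI units).
  Case 1: sigma = (59000 × 0.057) / 0.00014 = 2.402 × 10⁷ Pa = 24.02 MPa
  Case 2: sigma = (255000 × 0.022) / 0.00028 = 2.004 × 10⁷ Pa = 20.04 MPa
  Case 3: sigma = (157000 × 0.016) / 0.00047 = 5.345 × 10⁶ Pa = 5.345 MPa
  Case 4: sigma = (157000 × 0.15) / 0.0007 = 3.364 × 10⁷ Pa = 33.64 MPa
Ordering: 33.64 MPa (case 4) > 24.02 MPa (case 1) > 20.04 MPa (case 2) > 5.345 MPa (case 3)
Final answer: 4, 1, 2, 3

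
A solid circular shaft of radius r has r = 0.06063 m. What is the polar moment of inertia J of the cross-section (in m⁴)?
Model: a solid circular shaft of radius r, so J = (π·r^4) / 2.
Substitute:
  J = (π × 0.06063^4) / 2
  J = 2.123 × 10⁻⁵ m⁴
Final answer: J = 2.123 × 10⁻⁵ m⁴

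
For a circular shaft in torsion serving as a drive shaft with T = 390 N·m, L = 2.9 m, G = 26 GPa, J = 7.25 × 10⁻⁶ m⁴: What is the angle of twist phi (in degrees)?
Model: a circular shaft in torsion, so phi = (T·L) / (G·J).
Convert to SI units:
  G = 26 GPa = 2.6 × 10¹⁰ Pa
Substitute:
  phi = (390 × 2.9) / ((2.6 × 10¹⁰) × (7.25 × 10⁻⁶))
  phi = 0.006 rad
Convert to degrees: phi = 0.006 × 180/π = 0.3438°
Final answer: phi = 0.3438°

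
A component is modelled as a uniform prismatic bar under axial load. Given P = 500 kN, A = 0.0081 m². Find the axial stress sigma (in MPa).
Model: a uniform prismatic bar under axial load, so sigma = P / A.
Convert to SI units:
  P = 500 kN = 500000 N
Substitute:
  sigma = 500000 / 0.0081
  sigma = 6.173 × 10⁷ Pa
Convert: sigma = 6.173 × 10⁷ Pa = 61.73 MPa
Final answer: sigma = 61.73 MPa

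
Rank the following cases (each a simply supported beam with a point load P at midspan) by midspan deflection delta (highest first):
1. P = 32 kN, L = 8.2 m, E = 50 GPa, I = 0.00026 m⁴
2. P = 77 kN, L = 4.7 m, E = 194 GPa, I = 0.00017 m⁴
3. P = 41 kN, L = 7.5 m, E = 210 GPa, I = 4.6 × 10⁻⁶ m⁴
Model: a simply supported beam with a point load P at midspan, so delta = (P·L^3) / (48·E·I) (SI units).
  Case 1: delta = (32000 × 8.2^3) / (48 × (5 × 10¹⁰) × 0.00026) = 0.02828 m = 28.28 mm
  Case 2: delta = (77000 × 4.7^3) / (48 × (1.94 × 10¹¹) × 0.00017) = 0.00505 m = 5.05 mm
  Case 3: delta = (41000 × 7.5^3) / (48 × (2.1 × 10¹¹) × (4.6 × 10⁻⁶)) = 0.373 m = 373 mm
Ordering: 373 mm (case 3) > 28.28 mm (case 1) > 5.05 mm (case 2)
Final answer: 3, 1, 2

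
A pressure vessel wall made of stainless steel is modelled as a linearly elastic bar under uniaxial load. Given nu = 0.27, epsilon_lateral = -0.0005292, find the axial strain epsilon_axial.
Model: a linearly elastic bar under uniaxial load, so epsilon_lateral = -nu·epsilon_axial.
Solve for epsilon_axial: epsilon_axial = -epsilon_lateral / nu.
Substitute:
  epsilon_axial = -(-0.0005292) / 0.27
  epsilon_axial = 0.00196
Final answer: epsilon_axial = 0.00196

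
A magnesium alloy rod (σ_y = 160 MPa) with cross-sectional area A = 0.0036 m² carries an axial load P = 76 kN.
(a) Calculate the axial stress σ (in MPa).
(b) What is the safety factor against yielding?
(a) Axial stress σ = P/A. Convert P = 76 kN = 76000 N.
  σ = 76000 / 0.0036 = 2.111 × 10⁷ Pa = 21.11 MPa
(b) Safety factor SF = σ_y/σ = 160 / 21.11 = 7.579
Final answer: (a) σ = 21.11 MPa, (b) SF = 7.579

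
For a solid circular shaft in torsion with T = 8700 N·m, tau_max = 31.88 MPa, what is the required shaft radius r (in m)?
Model: a solid circular shaft in torsion, so tau_max = (2·T) / (π·r^3).
Solve for r: r = ((2·T) / (π·tau_max))^(1/3).
Convert to SI units:
  tau_max = 31.88 MPa = 3.188 × 10⁷ Pa
Substitute:
  r = ((2 × 8700) / (π × (3.188 × 10⁷)))^(1/3)
  r = 0.0558 m
Final answer: r = 0.0558 m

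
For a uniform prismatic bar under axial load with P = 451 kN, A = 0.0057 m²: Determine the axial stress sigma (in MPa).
Model: a uniform prismatic bar under axial load, so sigma = P / A.
Convert to SI units:
  P = 451 kN = 451000 N
Substitute:
  sigma = 451000 / 0.0057
  sigma = 7.912 × 10⁷ Pa
Convert: sigma = 7.912 × 10⁷ Pa = 79.12 MPa
Final answer: sigma = 79.12 MPa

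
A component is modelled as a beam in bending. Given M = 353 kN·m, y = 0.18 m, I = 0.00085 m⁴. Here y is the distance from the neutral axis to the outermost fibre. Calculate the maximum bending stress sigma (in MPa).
Model: a beam in bending, so sigma = (M·y) / I.
Convert to SI units:
  M = 353 kN·m = 353000 N·m
Substitute:
  sigma = (353000 × 0.18) / 0.00085
  sigma = 7.475 × 10⁷ Pa
Convert: sigma = 7.475 × 10⁷ Pa = 74.75 MPa
Final answer: sigma = 74.75 MPa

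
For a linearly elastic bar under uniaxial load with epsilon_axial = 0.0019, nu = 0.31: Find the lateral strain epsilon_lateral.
Model: a linearly elastic bar under uniaxial load, so epsilon_lateral = -nu·epsilon_axial.
Substitute:
  epsilon_lateral = -(0.31 × 0.0019)
  epsilon_lateral = -0.000589
Final answer: epsilon_lateral = -0.000589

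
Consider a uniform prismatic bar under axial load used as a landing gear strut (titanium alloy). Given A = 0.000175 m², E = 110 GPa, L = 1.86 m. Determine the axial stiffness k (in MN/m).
Model: a uniform prismatic bar under axial load, so k = (A·E) / L.
Convert to SI units:
  E = 110 GPa = 1.1 × 10¹¹ Pa
Substitute:
  k = (0.000175 × (1.1 × 10¹¹)) / 1.86
  k = 1.035 × 10⁷ N/m
Convert: k = 1.035 × 10⁷ N/m = 10.35 MN/m
Final answer: k = 10.35 MN/m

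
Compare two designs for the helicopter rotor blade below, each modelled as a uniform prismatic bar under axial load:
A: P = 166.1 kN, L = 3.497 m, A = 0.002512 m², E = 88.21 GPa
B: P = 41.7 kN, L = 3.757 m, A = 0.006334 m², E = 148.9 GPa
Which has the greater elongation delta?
Model: a uniform prismatic bar under axial load, so delta = (P·L) / (A·E) (SI units).
  A: delta = (166100 × 3.497) / (0.002512 × (8.821 × 10¹⁰)) = 0.002621 m = 2.621 mm
  B: delta = (41700 × 3.757) / (0.006334 × (1.489 × 10¹¹)) = 0.0001661 m = 0.1661 mm
2.621 mm > 0.1661 mm, so A is larger.
Final answer: A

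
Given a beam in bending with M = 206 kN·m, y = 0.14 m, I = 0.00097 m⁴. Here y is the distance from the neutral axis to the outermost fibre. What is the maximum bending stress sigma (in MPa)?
Model: a beam in bending, so sigma = (M·y) / I.
Convert to SI units:
  M = 206 kN·m = 206000 N·m
Substitute:
  sigma = (206000 × 0.14) / 0.00097
  sigma = 2.973 × 10⁷ Pa
Convert: sigma = 2.973 × 10⁷ Pa = 29.73 MPa
Final answer: sigma = 29.73 MPa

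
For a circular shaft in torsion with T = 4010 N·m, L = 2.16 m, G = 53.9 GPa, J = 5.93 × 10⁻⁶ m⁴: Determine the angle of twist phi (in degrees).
Model: a circular shaft in torsion, so phi = (T·L) / (G·J).
Convert to SI units:
  G = 53.9 GPa = 5.39 × 10¹⁰ Pa
Substitute:
  phi = (4010 × 2.16) / ((5.39 × 10¹⁰) × (5.93 × 10⁻⁶))
  phi = 0.0271 rad
Convert to degrees: phi = 0.0271 × 180/π = 1.553°
Final answer: phi = 1.553°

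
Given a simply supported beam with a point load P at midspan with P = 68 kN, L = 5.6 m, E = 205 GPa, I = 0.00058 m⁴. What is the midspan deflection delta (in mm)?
Model: a simply supported beam with a point load P at midspan, so delta = (P·L^3) / (48·E·I).
Convert to SI units:
  P = 68 kN = 68000 N
  E = 205 GPa = 2.05 × 10¹¹ Pa
Substitute:
  delta = (68000 × 5.6^3) / (48 × (2.05 × 10¹¹) × 0.00058)
  delta = 0.002092 m
Convert: delta = 0.002092 m = 2.092 mm
Final answer: delta = 2.092 mm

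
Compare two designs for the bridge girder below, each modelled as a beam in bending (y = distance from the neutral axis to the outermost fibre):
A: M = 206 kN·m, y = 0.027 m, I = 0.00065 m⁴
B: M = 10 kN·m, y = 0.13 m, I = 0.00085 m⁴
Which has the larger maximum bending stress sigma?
Model: a beam in bending (y = distance from the neutral axis to the outermost fibre), so sigma = (M·y) / I (SI units).
  A: sigma = (206000 × 0.027) / 0.00065 = 8.557 × 10⁶ Pa = 8.557 MPa
  B: sigma = (10000 × 0.13) / 0.00085 = 1.529 × 10⁶ Pa = 1.529 MPa
8.557 MPa > 1.529 MPa, so A is larger.
Final answer: A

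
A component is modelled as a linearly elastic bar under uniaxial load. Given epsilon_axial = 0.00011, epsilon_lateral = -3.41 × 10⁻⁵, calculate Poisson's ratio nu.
Model: a linearly elastic bar under uniaxial load, so epsilon_lateral = -nu·epsilon_axial.
Solve for nu: nu = -epsilon_lateral / epsilon_axial.
Substitute:
  nu = -(-3.41 × 10⁻⁵) / 0.00011
  nu = 0.31
Final answer: nu = 0.31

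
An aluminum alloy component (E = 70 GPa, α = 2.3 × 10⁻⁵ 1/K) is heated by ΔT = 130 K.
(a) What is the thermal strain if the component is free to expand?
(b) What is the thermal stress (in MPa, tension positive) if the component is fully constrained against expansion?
(a) Free thermal strain ε_th = α·ΔT = (2.3 × 10⁻⁵) × 130 = 0.00299
(b) Fully constrained, the expansion is suppressed, so σ = -E·α·ΔT. Convert E = 70 GPa = 7 × 10¹⁰ Pa.
  σ = -(7 × 10¹⁰) × (2.3 × 10⁻⁵) × 130 = -2.093 × 10⁸ Pa = -209.3 MPa (compressive)
Final answer: (a) ε_th = 0.00299, (b) σ = -209.3 MPa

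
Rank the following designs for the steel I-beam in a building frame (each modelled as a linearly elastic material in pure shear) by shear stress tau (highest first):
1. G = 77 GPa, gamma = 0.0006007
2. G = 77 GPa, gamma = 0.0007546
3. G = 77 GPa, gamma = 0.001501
Model: a linearly elastic material in pure shear, so tau = G·gamma (SI units).
  Case 1: tau = (7.7 × 10¹⁰) × 0.0006007 = 4.625 × 10⁷ Pa = 46.25 MPa
  Case 2: tau = (7.7 × 10¹⁰) × 0.0007546 = 5.81 × 10⁷ Pa = 58.1 MPa
  Case 3: tau = (7.7 × 10¹⁰) × 0.001501 = 1.156 × 10⁸ Pa = 115.6 MPa
Ordering: 115.6 MPa (case 3) > 58.1 MPa (case 2) > 46.25 MPa (case 1)
Final answer: 3, 2, 1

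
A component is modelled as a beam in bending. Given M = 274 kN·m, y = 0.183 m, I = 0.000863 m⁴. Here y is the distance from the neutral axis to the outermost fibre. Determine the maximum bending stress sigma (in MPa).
Model: a beam in bending, so sigma = (M·y) / I.
Convert to SI units:
  M = 274 kN·m = 274000 N·m
Substitute:
  sigma = (274000 × 0.183) / 0.000863
  sigma = 5.81 × 10⁷ Pa
Convert: sigma = 5.81 × 10⁷ Pa = 58.1 MPa
Final answer: sigma = 58.1 MPa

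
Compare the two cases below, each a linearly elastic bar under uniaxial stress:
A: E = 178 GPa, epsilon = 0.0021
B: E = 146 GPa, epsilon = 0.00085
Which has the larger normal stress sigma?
Model: a linearly elastic bar under uniaxial stress, so sigma = E·epsilon (SI units).
  A: sigma = (1.78 × 10¹¹) × 0.0021 = 3.738 × 10⁸ Pa = 373.8 MPa
  B: sigma = (1.46 × 10¹¹) × 0.00085 = 1.241 × 10⁸ Pa = 124.1 MPa
373.8 MPa > 124.1 MPa, so A is larger.
Final answer: A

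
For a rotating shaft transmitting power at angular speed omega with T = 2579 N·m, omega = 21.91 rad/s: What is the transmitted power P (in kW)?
Model: a rotating shaft transmitting power at angular speed omega, so P = T·omega.
Substitute:
  P = 2579 × 21.91
  P = 56510 W
Convert: P = 56510 W = 56.51 kW
Final answer: P = 56.51 kW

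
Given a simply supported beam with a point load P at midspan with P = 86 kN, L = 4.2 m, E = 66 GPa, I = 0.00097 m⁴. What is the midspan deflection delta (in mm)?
Model: a simply supported beam with a point load P at midspan, so delta = (P·L^3) / (48·E·I).
Convert to SI units:
  P = 86 kN = 86000 N
  E = 66 GPa = 6.6 × 10¹⁰ Pa
Substitute:
  delta = (86000 × 4.2^3) / (48 × (6.6 × 10¹⁰) × 0.00097)
  delta = 0.002073 m
Convert: delta = 0.002073 m = 2.073 mm
Final answer: delta = 2.073 mm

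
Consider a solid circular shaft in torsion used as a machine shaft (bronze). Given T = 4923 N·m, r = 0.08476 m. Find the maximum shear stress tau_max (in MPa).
Model: a solid circular shaft in torsion, so tau_max = (2·T) / (π·r^3).
Substitute:
  tau_max = (2 × 4923) / (π × 0.08476^3)
  tau_max = 5.147 × 10⁶ Pa
Convert: tau_max = 5.147 × 10⁶ Pa = 5.147 MPa
Final answer: tau_max = 5.147 MPa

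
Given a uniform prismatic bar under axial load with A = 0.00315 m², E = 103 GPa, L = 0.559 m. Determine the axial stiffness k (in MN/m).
Model: a uniform prismatic bar under axial load, so k = (A·E) / L.
Convert to SI units:
  E = 103 GPa = 1.03 × 10¹¹ Pa
Substitute:
  k = (0.00315 × (1.03 × 10¹¹)) / 0.559
  k = 5.804 × 10⁸ N/m
Convert: k = 5.804 × 10⁸ N/m = 580.4 MN/m
Final answer: k = 580.4 MN/m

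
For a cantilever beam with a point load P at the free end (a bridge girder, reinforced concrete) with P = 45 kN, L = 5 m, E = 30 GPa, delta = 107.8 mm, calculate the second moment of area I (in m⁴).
Model: a cantilever beam with a point load P at the free end, so delta = (P·L^3) / (3·E·I).
Solve for I: I = (P·L^3) / (3·delta·E).
Convert to SI units:
  P = 45 kN = 45000 N
  E = 30 GPa = 3 × 10¹⁰ Pa
  delta = 107.8 mm = 0.1078 m
Substitute:
  I = (45000 × 5^3) / (3 × 0.1078 × (3 × 10¹⁰))
  I = 0.0005798 m⁴
Final answer: I = 0.0005798 m⁴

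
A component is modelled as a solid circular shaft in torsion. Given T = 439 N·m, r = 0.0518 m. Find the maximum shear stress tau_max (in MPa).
Model: a solid circular shaft in torsion, so tau_max = (2·T) / (π·r^3).
Substitute:
  tau_max = (2 × 439) / (π × 0.0518^3)
  tau_max = 2.011 × 10⁶ Pa
Convert: tau_max = 2.011 × 10⁶ Pa = 2.011 MPa
Final answer: tau_max = 2.011 MPa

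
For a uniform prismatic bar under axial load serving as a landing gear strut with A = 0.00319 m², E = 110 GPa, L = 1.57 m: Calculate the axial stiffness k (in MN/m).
Model: a uniform prismatic bar under axial load, so k = (A·E) / L.
Convert to SI units:
  E = 110 GPa = 1.1 × 10¹¹ Pa
Substitute:
  k = (0.00319 × (1.1 × 10¹¹)) / 1.57
  k = 2.235 × 10⁸ N/m
Convert: k = 2.235 × 10⁸ N/m = 223.5 MN/m
Final answer: k = 223.5 MN/m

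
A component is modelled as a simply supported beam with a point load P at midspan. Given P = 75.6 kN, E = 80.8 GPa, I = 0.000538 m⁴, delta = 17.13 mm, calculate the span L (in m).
Model: a simply supported beam with a point load P at midspan, so delta = (P·L^3) / (48·E·I).
Solve for L: L = ((48·delta·E·I) / P)^(1/3).
Convert to SI units:
  P = 75.6 kN = 75600 N
  E = 80.8 GPa = 8.08 × 10¹⁰ Pa
  delta = 17.13 mm = 0.01713 m
Substitute:
  L = ((48 × 0.01713 × (8.08 × 10¹⁰) × 0.000538) / 75600)^(1/3)
  L = 7.79 m
Final answer: L = 7.79 m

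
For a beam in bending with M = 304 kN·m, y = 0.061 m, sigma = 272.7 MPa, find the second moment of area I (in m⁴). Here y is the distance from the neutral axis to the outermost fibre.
Model: a beam in bending, so sigma = (M·y) / I.
Solve for I: I = (M·y) / sigma.
Convert to SI units:
  M = 304 kN·m = 304000 N·m
  sigma = 272.7 MPa = 2.727 × 10⁸ Pa
Substitute:
  I = (304000 × 0.061) / (2.727 × 10⁸)
  I = 6.8 × 10⁻⁵ m⁴
Final answer: I = 6.8 × 10⁻⁵ m⁴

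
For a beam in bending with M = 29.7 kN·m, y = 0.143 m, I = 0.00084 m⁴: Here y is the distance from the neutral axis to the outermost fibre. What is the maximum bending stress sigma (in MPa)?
Model: a beam in bending, so sigma = (M·y) / I.
Convert to SI units:
  M = 29.7 kN·m = 29700 N·m
Substitute:
  sigma = (29700 × 0.143) / 0.00084
  sigma = 5.056 × 10⁶ Pa
Convert: sigma = 5.056 × 10⁶ Pa = 5.056 MPa
Final answer: sigma = 5.056 MPa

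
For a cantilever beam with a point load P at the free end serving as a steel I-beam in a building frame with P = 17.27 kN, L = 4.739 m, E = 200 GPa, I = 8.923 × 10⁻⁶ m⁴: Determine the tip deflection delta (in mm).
Model: a cantilever beam with a point load P at the free end, so delta = (P·L^3) / (3·E·I).
Convert to SI units:
  P = 17.27 kN = 17270 N
  E = 200 GPa = 2 × 10¹¹ Pa
Substitute:
  delta = (17270 × 4.739^3) / (3 × (2 × 10¹¹) × (8.923 × 10⁻⁶))
  delta = 0.3433 m
Convert: delta = 0.3433 m = 343.3 mm
Final answer: delta = 343.3 mm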